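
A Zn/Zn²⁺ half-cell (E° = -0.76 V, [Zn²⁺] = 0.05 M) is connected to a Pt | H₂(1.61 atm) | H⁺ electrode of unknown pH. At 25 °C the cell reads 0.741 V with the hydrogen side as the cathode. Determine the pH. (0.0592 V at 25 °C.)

pH = 0.87

E°_cell = 0.76 V and n = 2.
log Q = n(E° − E)/0.0592 = 2×(0.76 − 0.741)/0.0592 = 0.642.
With Q = [Zn²⁺]·P(H₂) / [H⁺]^2, solving for [H⁺] gives log[H⁺] = -0.868, so pH = 0.87.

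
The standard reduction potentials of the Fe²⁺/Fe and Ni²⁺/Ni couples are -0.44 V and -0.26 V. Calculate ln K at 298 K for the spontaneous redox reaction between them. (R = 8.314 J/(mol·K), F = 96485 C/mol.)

E°_cell = -0.26 − (-0.44) = 0.18 V, with n = 2 electrons transferred.
At equilibrium E = 0, so the Nernst equation gives ln K = nFE°/RT = (2)(96485)(0.18)/((8.314)(298)) = 14.02.

ln K = 14.0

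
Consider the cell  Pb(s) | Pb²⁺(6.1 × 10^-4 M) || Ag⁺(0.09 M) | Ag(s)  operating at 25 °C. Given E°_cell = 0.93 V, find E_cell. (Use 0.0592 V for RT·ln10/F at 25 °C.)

0.963 V

Balancing electrons gives n = 2; the reaction quotient is Q = [Pb²⁺]/[Ag⁺]^2 = 0.0753.
At 25 °C, E = E° − (0.0592/n) log Q = 0.93 − (0.0592/2)(-1.123) = 0.930 + 0.033 = 0.963 V.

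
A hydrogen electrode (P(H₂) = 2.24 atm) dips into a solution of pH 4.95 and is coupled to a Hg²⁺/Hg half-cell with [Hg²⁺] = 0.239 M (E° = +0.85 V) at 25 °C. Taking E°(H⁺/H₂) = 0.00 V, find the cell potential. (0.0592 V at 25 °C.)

1.14 V

The Hg²⁺/Hg couple is the cathode, so E°_cell = 0.85 V; n = 2.
[H⁺] = 10^(−4.95) = 1.1 × 10^-5 M, and Q = [H⁺]^2 / ([Hg²⁺]·P(H₂)) = 2.35 × 10^-10.
E = E° − (0.0592/2) log Q = 0.85 − (0.0592/2)(-9.629) = 1.135 V.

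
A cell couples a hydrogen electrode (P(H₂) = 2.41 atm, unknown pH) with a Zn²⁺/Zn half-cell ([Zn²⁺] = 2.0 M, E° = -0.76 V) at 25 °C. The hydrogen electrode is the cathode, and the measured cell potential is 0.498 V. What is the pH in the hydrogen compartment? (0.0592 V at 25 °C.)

pH = 4.08

E°_cell = 0.76 V and n = 2.
log Q = n(E° − E)/0.0592 = 2×(0.76 − 0.498)/0.0592 = 8.851.
With Q = [Zn²⁺]·P(H₂) / [H⁺]^2, solving for [H⁺] gives log[H⁺] = -4.084, so pH = 4.08.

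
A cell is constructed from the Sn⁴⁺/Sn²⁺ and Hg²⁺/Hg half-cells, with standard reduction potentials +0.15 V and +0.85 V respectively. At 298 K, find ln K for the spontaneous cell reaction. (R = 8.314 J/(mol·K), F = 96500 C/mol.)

E°_cell = +0.85 − (+0.15) = 0.70 V, with n = 2 electrons transferred.
At equilibrium E = 0, so the Nernst equation gives ln K = nFE°/RT = (2)(96500)(0.70)/((8.314)(298)) = 54.53.

ln K = 54.5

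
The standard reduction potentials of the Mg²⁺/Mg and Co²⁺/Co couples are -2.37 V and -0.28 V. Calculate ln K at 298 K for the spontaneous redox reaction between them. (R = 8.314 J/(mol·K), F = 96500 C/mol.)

E°_cell = -0.28 − (-2.37) = 2.09 V, with n = 2 electrons transferred.
At equilibrium E = 0, so the Nernst equation gives ln K = nFE°/RT = (2)(96500)(2.09)/((8.314)(298)) = 162.81.

ln K = 162.8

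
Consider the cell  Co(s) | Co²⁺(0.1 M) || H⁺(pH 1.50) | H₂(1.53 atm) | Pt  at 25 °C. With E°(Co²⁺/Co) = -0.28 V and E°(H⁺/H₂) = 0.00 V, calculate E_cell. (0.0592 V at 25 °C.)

The hydrogen couple is the cathode, so E°_cell = 0.28 V; n = 2.
[H⁺] = 10^(−1.50) = 0.032 M, and Q = [Co²⁺]·P(H₂) / [H⁺]^2 = 153.
E = E° − (0.0592/2) log Q = 0.28 − (0.0592/2)(2.185) = 0.215 V.

0.22 V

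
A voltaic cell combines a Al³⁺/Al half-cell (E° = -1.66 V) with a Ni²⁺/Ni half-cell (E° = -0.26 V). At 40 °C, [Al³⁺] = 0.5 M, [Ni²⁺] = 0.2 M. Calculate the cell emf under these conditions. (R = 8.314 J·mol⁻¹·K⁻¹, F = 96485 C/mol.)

1.38 V

The Ni²⁺/Ni couple has the higher reduction potential and acts as the cathode, so E°_cell = -0.26 − (-1.66) = 1.40 V.
Balancing electrons gives n = 6; the reaction quotient is Q = [Al³⁺]^2/[Ni²⁺]^3 = 31.2.
E = E° − (RT/nF) ln Q = 1.40 − (8.314×313)/(6×96485) × (3.442) = 1.400 − 0.015 = 1.385 V.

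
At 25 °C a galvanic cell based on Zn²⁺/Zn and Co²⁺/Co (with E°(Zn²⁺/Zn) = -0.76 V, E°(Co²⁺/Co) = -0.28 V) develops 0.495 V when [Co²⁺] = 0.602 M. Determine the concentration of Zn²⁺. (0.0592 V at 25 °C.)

0.19 M

From the Nernst equation, log Q = n(E° − E)/0.0592 = 2(0.48 − 0.495)/0.0592 = -0.507, so Q = 0.311.
With Q = [Zn²⁺]/[Co²⁺] and the known concentrations, [Zn²⁺] in the numerator gives [Zn²⁺] = 0.19 M.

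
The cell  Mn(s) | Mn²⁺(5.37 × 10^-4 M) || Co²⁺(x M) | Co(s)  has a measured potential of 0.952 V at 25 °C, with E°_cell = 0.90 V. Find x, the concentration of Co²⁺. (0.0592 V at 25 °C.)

0.031 M

From the Nernst equation, log Q = n(E° − E)/0.0592 = 2(0.90 − 0.952)/0.0592 = -1.757, so Q = 0.0175.
With Q = [Mn²⁺]/[Co²⁺] and the known concentrations, [Co²⁺] in the denominator gives [Co²⁺] = 0.031 M.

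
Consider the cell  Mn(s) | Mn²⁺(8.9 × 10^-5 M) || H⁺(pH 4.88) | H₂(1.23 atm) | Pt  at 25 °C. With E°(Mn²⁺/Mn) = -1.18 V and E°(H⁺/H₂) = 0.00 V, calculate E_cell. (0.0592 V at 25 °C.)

The hydrogen couple is the cathode, so E°_cell = 1.18 V; n = 2.
[H⁺] = 10^(−4.88) = 1.3 × 10^-5 M, and Q = [Mn²⁺]·P(H₂) / [H⁺]^2 = 6.3 × 10^5.
E = E° − (0.0592/2) log Q = 1.18 − (0.0592/2)(5.799) = 1.008 V.

1.01 V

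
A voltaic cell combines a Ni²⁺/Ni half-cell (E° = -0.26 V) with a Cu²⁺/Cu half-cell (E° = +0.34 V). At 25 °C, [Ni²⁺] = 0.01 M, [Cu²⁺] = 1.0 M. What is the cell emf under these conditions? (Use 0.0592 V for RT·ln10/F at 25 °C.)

0.659 V

The Cu²⁺/Cu couple has the higher reduction potential and acts as the cathode, so E°_cell = +0.34 − (-0.26) = 0.60 V.
Balancing electrons gives n = 2; the reaction quotient is Q = [Ni²⁺]/[Cu²⁺] = 0.0100.
At 25 °C, E = E° − (0.0592/n) log Q = 0.60 − (0.0592/2)(-2.000) = 0.600 + 0.059 = 0.659 V.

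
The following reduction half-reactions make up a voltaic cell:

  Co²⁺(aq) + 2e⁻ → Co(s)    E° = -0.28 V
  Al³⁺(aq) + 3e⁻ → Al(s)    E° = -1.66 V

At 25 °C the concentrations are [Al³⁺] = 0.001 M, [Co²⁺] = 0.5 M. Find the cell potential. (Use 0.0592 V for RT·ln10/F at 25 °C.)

1.43 V

The Co²⁺/Co couple has the higher reduction potential and acts as the cathode, so E°_cell = -0.28 − (-1.66) = 1.38 V.
Balancing electrons gives n = 6; the reaction quotient is Q = [Al³⁺]^2/[Co²⁺]^3 = 8 × 10^-6.
At 25 °C, E = E° − (0.0592/n) log Q = 1.38 − (0.0592/6)(-5.097) = 1.380 + 0.050 = 1.430 V.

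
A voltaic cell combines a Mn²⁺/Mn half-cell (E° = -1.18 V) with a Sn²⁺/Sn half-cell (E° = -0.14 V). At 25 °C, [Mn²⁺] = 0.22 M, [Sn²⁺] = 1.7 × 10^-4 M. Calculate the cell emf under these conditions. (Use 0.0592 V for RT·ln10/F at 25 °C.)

0.948 V

The Sn²⁺/Sn couple has the higher reduction potential and acts as the cathode, so E°_cell = -0.14 − (-1.18) = 1.04 V.
Balancing electrons gives n = 2; the reaction quotient is Q = [Mn²⁺]/[Sn²⁺] = 1290.
At 25 °C, E = E° − (0.0592/n) log Q = 1.04 − (0.0592/2)(3.112) = 1.040 − 0.092 = 0.948 V.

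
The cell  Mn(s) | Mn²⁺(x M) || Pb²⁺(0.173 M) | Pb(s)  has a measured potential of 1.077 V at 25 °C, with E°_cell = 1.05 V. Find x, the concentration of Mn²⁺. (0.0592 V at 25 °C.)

0.021 M

From the Nernst equation, log Q = n(E° − E)/0.0592 = 2(1.05 − 1.077)/0.0592 = -0.912, so Q = 0.122.
With Q = [Mn²⁺]/[Pb²⁺] and the known concentrations, [Mn²⁺] in the numerator gives [Mn²⁺] = 0.021 M.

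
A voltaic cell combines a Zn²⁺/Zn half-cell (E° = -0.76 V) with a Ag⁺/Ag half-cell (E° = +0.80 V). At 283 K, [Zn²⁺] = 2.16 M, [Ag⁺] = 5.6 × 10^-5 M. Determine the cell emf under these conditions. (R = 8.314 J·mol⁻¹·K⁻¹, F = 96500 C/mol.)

1.31 V

The Ag⁺/Ag couple has the higher reduction potential and acts as the cathode, so E°_cell = +0.80 − (-0.76) = 1.56 V.
Balancing electrons gives n = 2; the reaction quotient is Q = [Zn²⁺]/[Ag⁺]^2 = 6.89 × 10^8.
E = E° − (RT/nF) ln Q = 1.56 − (8.314×283)/(2×96500) × (20.350) = 1.560 − 0.248 = 1.312 V.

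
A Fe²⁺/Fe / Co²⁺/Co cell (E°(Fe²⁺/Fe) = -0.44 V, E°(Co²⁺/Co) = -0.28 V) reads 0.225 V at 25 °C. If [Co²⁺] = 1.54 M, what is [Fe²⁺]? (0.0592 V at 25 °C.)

From the Nernst equation, log Q = n(E° − E)/0.0592 = 2(0.16 − 0.225)/0.0592 = -2.196, so Q = 0.00637.
With Q = [Fe²⁺]/[Co²⁺] and the known concentrations, [Fe²⁺] in the numerator gives [Fe²⁺] = 0.0098 M.

0.0098 M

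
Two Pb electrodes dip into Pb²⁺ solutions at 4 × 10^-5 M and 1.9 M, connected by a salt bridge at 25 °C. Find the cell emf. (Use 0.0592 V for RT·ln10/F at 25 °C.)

0.14 V

Both half-cells are Pb²⁺/Pb, so E°_cell = 0. The concentrated side is the cathode; the cell reaction moves Pb²⁺ from high to low concentration with n = 2.
Q = [Pb²⁺]_dilute/[Pb²⁺]_conc = 4 × 10^-5/1.9 = 2.11 × 10^-5.
E = 0 − (0.0592/2) log Q = −(0.0592/2)(-4.677) = 0.1384 V.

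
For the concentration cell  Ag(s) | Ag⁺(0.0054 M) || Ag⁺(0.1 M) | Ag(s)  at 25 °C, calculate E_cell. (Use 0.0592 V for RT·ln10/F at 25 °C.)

Both half-cells are Ag⁺/Ag, so E°_cell = 0. The concentrated side is the cathode; the cell reaction moves Ag⁺ from high to low concentration with n = 1.
Q = [Ag⁺]_dilute/[Ag⁺]_conc = 0.0054/0.1 = 0.0540.
E = 0 − (0.0592/1) log Q = −(0.0592/1)(-1.268) = 0.0751 V.

0.075 V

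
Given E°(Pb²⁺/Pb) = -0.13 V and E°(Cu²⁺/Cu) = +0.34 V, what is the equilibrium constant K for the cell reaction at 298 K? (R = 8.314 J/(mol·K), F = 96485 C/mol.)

7.9 × 10^15

E°_cell = +0.34 − (-0.13) = 0.47 V, with n = 2 electrons transferred.
At equilibrium E = 0, so the Nernst equation gives ln K = nFE°/RT = (2)(96485)(0.47)/((8.314)(298)) = 36.61.
K = e^36.61 = 7.9 × 10^15.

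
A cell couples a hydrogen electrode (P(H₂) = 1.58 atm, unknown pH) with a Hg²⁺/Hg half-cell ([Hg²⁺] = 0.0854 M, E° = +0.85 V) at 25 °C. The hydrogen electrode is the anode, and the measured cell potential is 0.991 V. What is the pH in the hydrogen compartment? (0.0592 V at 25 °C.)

E°_cell = 0.85 V and n = 2.
log Q = n(E° − E)/0.0592 = 2×(0.85 − 0.991)/0.0592 = -4.764.
With Q = [H⁺]^2 / ([Hg²⁺]·P(H₂)), solving for [H⁺] gives log[H⁺] = -2.817, so pH = 2.82.

pH = 2.82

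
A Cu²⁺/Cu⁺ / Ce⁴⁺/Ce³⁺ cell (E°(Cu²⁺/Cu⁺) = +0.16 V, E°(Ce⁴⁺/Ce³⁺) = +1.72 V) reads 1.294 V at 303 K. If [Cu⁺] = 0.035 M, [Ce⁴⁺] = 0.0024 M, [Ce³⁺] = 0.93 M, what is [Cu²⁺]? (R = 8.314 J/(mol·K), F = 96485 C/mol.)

2.4 M

From the Nernst equation, ln Q = nF(E° − E)/RT = 1×96485×(1.56 − 1.294)/(8.314×303) = 10.188, so Q = 2.66 × 10^4.
With Q = [Cu²⁺]·[Ce³⁺]/([Cu⁺]·[Ce⁴⁺]) and the known concentrations, [Cu²⁺] in the numerator gives [Cu²⁺] = 2.4 M.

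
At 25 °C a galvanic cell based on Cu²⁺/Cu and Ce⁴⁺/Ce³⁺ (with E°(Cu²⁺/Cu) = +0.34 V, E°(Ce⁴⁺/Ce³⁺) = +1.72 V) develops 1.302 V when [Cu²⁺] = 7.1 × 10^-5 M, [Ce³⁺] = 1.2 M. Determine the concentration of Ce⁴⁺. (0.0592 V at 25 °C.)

From the Nernst equation, log Q = n(E° − E)/0.0592 = 2(1.38 − 1.302)/0.0592 = 2.635, so Q = 432.
With Q = [Cu²⁺]·[Ce³⁺]^2/[Ce⁴⁺]^2 and the known concentrations, [Ce⁴⁺]^2 in the denominator gives [Ce⁴⁺] = 4.9 × 10^-4 M.

4.9 × 10^-4 M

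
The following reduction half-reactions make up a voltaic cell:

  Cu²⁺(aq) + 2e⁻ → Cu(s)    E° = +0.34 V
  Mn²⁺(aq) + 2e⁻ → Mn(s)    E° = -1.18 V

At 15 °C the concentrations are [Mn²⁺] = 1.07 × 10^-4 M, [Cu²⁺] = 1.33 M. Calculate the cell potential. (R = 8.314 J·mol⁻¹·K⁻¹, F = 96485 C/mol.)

The Cu²⁺/Cu couple has the higher reduction potential and acts as the cathode, so E°_cell = +0.34 − (-1.18) = 1.52 V.
Balancing electrons gives n = 2; the reaction quotient is Q = [Mn²⁺]/[Cu²⁺] = 8.05 × 10^-5.
E = E° − (RT/nF) ln Q = 1.52 − (8.314×288)/(2×96485) × (-9.428) = 1.520 + 0.117 = 1.637 V.

1.64 V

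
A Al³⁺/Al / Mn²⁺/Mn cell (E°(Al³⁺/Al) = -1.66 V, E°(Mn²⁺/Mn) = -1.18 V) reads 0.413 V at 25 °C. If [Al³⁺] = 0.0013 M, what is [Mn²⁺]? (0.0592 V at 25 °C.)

From the Nernst equation, log Q = n(E° − E)/0.0592 = 6(0.48 − 0.413)/0.0592 = 6.791, so Q = 6.17 × 10^6.
With Q = [Al³⁺]^2/[Mn²⁺]^3 and the known concentrations, [Mn²⁺]^3 in the denominator gives [Mn²⁺] = 6.5 × 10^-5 M.

6.5 × 10^-5 M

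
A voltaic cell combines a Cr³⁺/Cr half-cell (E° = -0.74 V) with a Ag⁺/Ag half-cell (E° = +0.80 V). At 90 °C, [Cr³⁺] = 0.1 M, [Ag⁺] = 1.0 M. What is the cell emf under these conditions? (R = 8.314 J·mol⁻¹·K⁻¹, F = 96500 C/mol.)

The Ag⁺/Ag couple has the higher reduction potential and acts as the cathode, so E°_cell = +0.80 − (-0.74) = 1.54 V.
Balancing electrons gives n = 3; the reaction quotient is Q = [Cr³⁺]/[Ag⁺]^3 = 0.100.
E = E° − (RT/nF) ln Q = 1.54 − (8.314×363)/(3×96500) × (-2.303) = 1.540 + 0.024 = 1.564 V.

1.56 V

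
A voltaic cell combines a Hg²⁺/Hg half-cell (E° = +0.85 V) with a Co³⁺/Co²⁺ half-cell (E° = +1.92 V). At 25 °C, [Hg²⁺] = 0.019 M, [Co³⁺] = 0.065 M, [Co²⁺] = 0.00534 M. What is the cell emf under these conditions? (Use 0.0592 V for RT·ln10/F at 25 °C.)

1.19 V

The Co³⁺/Co²⁺ couple has the higher reduction potential and acts as the cathode, so E°_cell = +1.92 − (+0.85) = 1.07 V.
Balancing electrons gives n = 2; the reaction quotient is Q = [Hg²⁺]·[Co²⁺]^2/[Co³⁺]^2 = 1.28 × 10^-4.
At 25 °C, E = E° − (0.0592/n) log Q = 1.07 − (0.0592/2)(-3.892) = 1.070 + 0.115 = 1.185 V.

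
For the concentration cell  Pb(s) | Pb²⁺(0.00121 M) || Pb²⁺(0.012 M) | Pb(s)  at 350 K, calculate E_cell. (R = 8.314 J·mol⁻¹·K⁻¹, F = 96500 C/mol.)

0.035 V

Both half-cells are Pb²⁺/Pb, so E°_cell = 0. The concentrated side is the cathode; the cell reaction moves Pb²⁺ from high to low concentration with n = 2.
Q = [Pb²⁺]_dilute/[Pb²⁺]_conc = 0.00121/0.012 = 0.101.
E = 0 − (RT/nF) ln Q = −((8.314×350)/(2×96500))(-2.294) = 0.0346 V.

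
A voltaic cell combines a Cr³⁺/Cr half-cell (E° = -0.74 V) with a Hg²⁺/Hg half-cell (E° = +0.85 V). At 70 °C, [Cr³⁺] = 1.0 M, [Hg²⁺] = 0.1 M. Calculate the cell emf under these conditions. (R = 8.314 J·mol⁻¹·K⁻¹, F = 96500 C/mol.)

The Hg²⁺/Hg couple has the higher reduction potential and acts as the cathode, so E°_cell = +0.85 − (-0.74) = 1.59 V.
Balancing electrons gives n = 6; the reaction quotient is Q = [Cr³⁺]^2/[Hg²⁺]^3 = 1000.
E = E° − (RT/nF) ln Q = 1.59 − (8.314×343)/(6×96500) × (6.908) = 1.590 − 0.034 = 1.556 V.

1.56 V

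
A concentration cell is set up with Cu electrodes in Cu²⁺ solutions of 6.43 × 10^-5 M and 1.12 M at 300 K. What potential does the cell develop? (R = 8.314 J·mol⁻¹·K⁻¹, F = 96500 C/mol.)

0.13 V

Both half-cells are Cu²⁺/Cu, so E°_cell = 0. The concentrated side is the cathode; the cell reaction moves Cu²⁺ from high to low concentration with n = 2.
Q = [Cu²⁺]_dilute/[Cu²⁺]_conc = 6.43 × 10^-5/1.12 = 5.74 × 10^-5.
E = 0 − (RT/nF) ln Q = −((8.314×300)/(2×96500))(-9.765) = 0.1262 V.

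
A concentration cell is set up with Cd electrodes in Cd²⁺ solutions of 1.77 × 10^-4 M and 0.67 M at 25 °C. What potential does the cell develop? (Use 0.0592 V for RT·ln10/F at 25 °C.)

0.11 V

Both half-cells are Cd²⁺/Cd, so E°_cell = 0. The concentrated side is the cathode; the cell reaction moves Cd²⁺ from high to low concentration with n = 2.
Q = [Cd²⁺]_dilute/[Cd²⁺]_conc = 1.77 × 10^-4/0.67 = 2.64 × 10^-4.
E = 0 − (0.0592/2) log Q = −(0.0592/2)(-3.578) = 0.1059 V.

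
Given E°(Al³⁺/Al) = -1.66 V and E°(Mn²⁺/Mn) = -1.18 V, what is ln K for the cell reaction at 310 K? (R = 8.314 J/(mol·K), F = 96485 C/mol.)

E°_cell = -1.18 − (-1.66) = 0.48 V, with n = 6 electrons transferred.
At equilibrium E = 0, so the Nernst equation gives ln K = nFE°/RT = (6)(96485)(0.48)/((8.314)(310)) = 107.82.

ln K = 107.8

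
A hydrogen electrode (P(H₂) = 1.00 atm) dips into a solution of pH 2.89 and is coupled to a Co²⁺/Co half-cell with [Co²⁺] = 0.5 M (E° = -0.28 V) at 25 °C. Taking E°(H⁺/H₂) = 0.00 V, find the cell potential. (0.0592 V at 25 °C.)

The hydrogen couple is the cathode, so E°_cell = 0.28 V; n = 2.
[H⁺] = 10^(−2.89) = 0.0013 M, and Q = [Co²⁺]·P(H₂) / [H⁺]^2 = 3.01 × 10^5.
E = E° − (0.0592/2) log Q = 0.28 − (0.0592/2)(5.479) = 0.118 V.

0.12 V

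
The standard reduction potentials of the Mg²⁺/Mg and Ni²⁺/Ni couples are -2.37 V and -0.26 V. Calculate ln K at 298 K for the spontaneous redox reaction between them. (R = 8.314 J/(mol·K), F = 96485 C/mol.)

E°_cell = -0.26 − (-2.37) = 2.11 V, with n = 2 electrons transferred.
At equilibrium E = 0, so the Nernst equation gives ln K = nFE°/RT = (2)(96485)(2.11)/((8.314)(298)) = 164.34.

ln K = 164.3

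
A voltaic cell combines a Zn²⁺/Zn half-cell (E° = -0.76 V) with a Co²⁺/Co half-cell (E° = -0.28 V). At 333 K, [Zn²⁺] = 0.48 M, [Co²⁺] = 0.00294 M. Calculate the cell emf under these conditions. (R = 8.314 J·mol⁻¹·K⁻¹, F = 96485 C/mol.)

The Co²⁺/Co couple has the higher reduction potential and acts as the cathode, so E°_cell = -0.28 − (-0.76) = 0.48 V.
Balancing electrons gives n = 2; the reaction quotient is Q = [Zn²⁺]/[Co²⁺] = 163.
E = E° − (RT/nF) ln Q = 0.48 − (8.314×333)/(2×96485) × (5.095) = 0.480 − 0.073 = 0.407 V.

0.407 V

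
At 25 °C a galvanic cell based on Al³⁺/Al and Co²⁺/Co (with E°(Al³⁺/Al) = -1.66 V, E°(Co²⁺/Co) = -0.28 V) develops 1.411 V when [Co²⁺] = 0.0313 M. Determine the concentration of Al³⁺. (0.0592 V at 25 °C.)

1.5 × 10^-4 M

From the Nernst equation, log Q = n(E° − E)/0.0592 = 6(1.38 − 1.411)/0.0592 = -3.142, so Q = 7.21 × 10^-4.
With Q = [Al³⁺]^2/[Co²⁺]^3 and the known concentrations, [Al³⁺]^2 in the numerator gives [Al³⁺] = 1.5 × 10^-4 M.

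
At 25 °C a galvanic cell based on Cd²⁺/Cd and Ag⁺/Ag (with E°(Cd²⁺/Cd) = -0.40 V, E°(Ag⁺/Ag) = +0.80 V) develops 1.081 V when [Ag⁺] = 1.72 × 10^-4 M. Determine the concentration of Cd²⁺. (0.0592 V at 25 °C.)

From the Nernst equation, log Q = n(E° − E)/0.0592 = 2(1.20 − 1.081)/0.0592 = 4.020, so Q = 1.05 × 10^4.
With Q = [Cd²⁺]/[Ag⁺]^2 and the known concentrations, [Cd²⁺] in the numerator gives [Cd²⁺] = 3.1 × 10^-4 M.

3.1 × 10^-4 M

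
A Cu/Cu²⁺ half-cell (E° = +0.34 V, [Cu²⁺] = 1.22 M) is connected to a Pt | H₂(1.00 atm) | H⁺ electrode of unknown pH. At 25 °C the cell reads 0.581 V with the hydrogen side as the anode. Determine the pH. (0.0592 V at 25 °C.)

pH = 4.03

E°_cell = 0.34 V and n = 2.
log Q = n(E° − E)/0.0592 = 2×(0.34 − 0.581)/0.0592 = -8.142.
With Q = [H⁺]^2 / ([Cu²⁺]·P(H₂)), solving for [H⁺] gives log[H⁺] = -4.028, so pH = 4.03.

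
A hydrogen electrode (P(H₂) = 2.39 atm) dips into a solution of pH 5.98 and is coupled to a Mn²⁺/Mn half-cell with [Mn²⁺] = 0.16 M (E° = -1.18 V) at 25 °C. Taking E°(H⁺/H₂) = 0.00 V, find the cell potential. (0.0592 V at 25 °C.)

0.84 V

The hydrogen couple is the cathode, so E°_cell = 1.18 V; n = 2.
[H⁺] = 10^(−5.98) = 1 × 10^-6 M, and Q = [Mn²⁺]·P(H₂) / [H⁺]^2 = 3.49 × 10^11.
E = E° − (0.0592/2) log Q = 1.18 − (0.0592/2)(11.543) = 0.838 V.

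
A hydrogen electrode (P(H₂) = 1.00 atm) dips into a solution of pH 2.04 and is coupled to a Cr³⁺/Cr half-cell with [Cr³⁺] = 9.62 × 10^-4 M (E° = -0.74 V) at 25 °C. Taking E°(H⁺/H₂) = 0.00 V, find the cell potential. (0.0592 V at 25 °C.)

The hydrogen couple is the cathode, so E°_cell = 0.74 V; n = 6.
[H⁺] = 10^(−2.04) = 0.0091 M, and Q = [Cr³⁺]^2·P(H₂)^3 / [H⁺]^6 = 1.61 × 10^6.
E = E° − (0.0592/6) log Q = 0.74 − (0.0592/6)(6.206) = 0.679 V.

0.68 V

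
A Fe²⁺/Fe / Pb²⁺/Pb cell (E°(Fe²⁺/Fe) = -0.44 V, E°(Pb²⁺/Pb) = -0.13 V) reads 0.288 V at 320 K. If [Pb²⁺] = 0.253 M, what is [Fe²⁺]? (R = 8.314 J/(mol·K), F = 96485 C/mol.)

1.2 M

From the Nernst equation, ln Q = nF(E° − E)/RT = 2×96485×(0.31 − 0.288)/(8.314×320) = 1.596, so Q = 4.93.
With Q = [Fe²⁺]/[Pb²⁺] and the known concentrations, [Fe²⁺] in the numerator gives [Fe²⁺] = 1.2 M.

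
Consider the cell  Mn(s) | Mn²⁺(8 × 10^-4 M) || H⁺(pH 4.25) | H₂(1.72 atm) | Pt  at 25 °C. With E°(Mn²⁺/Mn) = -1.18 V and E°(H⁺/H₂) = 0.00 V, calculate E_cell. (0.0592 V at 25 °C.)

The hydrogen couple is the cathode, so E°_cell = 1.18 V; n = 2.
[H⁺] = 10^(−4.25) = 5.6 × 10^-5 M, and Q = [Mn²⁺]·P(H₂) / [H⁺]^2 = 4.35 × 10^5.
E = E° − (0.0592/2) log Q = 1.18 − (0.0592/2)(5.639) = 1.013 V.

1.01 V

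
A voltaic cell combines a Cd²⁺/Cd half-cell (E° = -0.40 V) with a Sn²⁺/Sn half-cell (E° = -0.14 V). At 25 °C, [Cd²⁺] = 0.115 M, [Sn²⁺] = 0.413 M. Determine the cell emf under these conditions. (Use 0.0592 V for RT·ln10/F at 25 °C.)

0.276 V

The Sn²⁺/Sn couple has the higher reduction potential and acts as the cathode, so E°_cell = -0.14 − (-0.40) = 0.26 V.
Balancing electrons gives n = 2; the reaction quotient is Q = [Cd²⁺]/[Sn²⁺] = 0.278.
At 25 °C, E = E° − (0.0592/n) log Q = 0.26 − (0.0592/2)(-0.555) = 0.260 + 0.016 = 0.276 V.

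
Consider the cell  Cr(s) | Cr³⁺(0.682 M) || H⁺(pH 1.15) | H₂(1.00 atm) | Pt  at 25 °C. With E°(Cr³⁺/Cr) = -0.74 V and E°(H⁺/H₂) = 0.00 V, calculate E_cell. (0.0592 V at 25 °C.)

0.68 V

The hydrogen couple is the cathode, so E°_cell = 0.74 V; n = 6.
[H⁺] = 10^(−1.15) = 0.071 M, and Q = [Cr³⁺]^2·P(H₂)^3 / [H⁺]^6 = 3.69 × 10^6.
E = E° − (0.0592/6) log Q = 0.74 − (0.0592/6)(6.568) = 0.675 V.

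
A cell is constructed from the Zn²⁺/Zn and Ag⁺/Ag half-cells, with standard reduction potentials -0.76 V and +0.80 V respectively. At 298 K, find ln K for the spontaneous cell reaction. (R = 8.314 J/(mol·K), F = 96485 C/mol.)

E°_cell = +0.80 − (-0.76) = 1.56 V, with n = 2 electrons transferred.
At equilibrium E = 0, so the Nernst equation gives ln K = nFE°/RT = (2)(96485)(1.56)/((8.314)(298)) = 121.50.

ln K = 121.5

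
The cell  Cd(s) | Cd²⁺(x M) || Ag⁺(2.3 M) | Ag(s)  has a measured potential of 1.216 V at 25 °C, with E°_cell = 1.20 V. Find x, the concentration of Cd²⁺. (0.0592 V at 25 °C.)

From the Nernst equation, log Q = n(E° − E)/0.0592 = 2(1.20 − 1.216)/0.0592 = -0.541, so Q = 0.288.
With Q = [Cd²⁺]/[Ag⁺]^2 and the known concentrations, [Cd²⁺] in the numerator gives [Cd²⁺] = 1.5 M.

1.5 M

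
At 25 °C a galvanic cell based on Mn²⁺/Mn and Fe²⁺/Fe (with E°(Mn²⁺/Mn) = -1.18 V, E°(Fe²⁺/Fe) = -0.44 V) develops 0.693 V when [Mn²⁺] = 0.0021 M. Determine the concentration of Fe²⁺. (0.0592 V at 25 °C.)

5.4 × 10^-5 M

From the Nernst equation, log Q = n(E° − E)/0.0592 = 2(0.74 − 0.693)/0.0592 = 1.588, so Q = 38.7.
With Q = [Mn²⁺]/[Fe²⁺] and the known concentrations, [Fe²⁺] in the denominator gives [Fe²⁺] = 5.4 × 10^-5 M.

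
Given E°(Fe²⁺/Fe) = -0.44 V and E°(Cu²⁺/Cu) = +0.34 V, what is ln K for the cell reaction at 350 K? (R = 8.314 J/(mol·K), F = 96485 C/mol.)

ln K = 51.7

E°_cell = +0.34 − (-0.44) = 0.78 V, with n = 2 electrons transferred.
At equilibrium E = 0, so the Nernst equation gives ln K = nFE°/RT = (2)(96485)(0.78)/((8.314)(350)) = 51.73.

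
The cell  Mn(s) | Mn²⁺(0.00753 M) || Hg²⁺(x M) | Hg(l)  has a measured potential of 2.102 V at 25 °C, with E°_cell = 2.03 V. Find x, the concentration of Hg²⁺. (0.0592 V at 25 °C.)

2.0 M

From the Nernst equation, log Q = n(E° − E)/0.0592 = 2(2.03 − 2.102)/0.0592 = -2.432, so Q = 0.00369.
With Q = [Mn²⁺]/[Hg²⁺] and the known concentrations, [Hg²⁺] in the denominator gives [Hg²⁺] = 2.0 M.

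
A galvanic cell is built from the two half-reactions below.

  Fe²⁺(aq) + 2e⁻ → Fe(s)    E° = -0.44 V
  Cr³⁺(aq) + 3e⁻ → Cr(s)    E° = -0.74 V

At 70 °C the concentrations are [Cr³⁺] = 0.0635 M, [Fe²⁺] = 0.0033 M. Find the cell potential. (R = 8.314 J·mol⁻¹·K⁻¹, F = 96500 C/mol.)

0.243 V

The Fe²⁺/Fe couple has the higher reduction potential and acts as the cathode, so E°_cell = -0.44 − (-0.74) = 0.30 V.
Balancing electrons gives n = 6; the reaction quotient is Q = [Cr³⁺]^2/[Fe²⁺]^3 = 1.12 × 10^5.
E = E° − (RT/nF) ln Q = 0.30 − (8.314×343)/(6×96500) × (11.628) = 0.300 − 0.057 = 0.243 V.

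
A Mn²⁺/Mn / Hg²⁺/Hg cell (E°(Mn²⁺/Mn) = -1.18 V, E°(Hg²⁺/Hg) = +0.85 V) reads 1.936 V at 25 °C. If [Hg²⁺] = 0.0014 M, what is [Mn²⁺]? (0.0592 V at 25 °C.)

2.1 M

From the Nernst equation, log Q = n(E° − E)/0.0592 = 2(2.03 − 1.936)/0.0592 = 3.176, so Q = 1500.
With Q = [Mn²⁺]/[Hg²⁺] and the known concentrations, [Mn²⁺] in the numerator gives [Mn²⁺] = 2.1 M.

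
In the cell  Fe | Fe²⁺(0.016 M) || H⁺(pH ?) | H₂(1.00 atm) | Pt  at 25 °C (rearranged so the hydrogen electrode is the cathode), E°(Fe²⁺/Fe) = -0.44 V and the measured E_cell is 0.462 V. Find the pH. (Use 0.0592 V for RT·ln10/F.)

E°_cell = 0.44 V and n = 2.
log Q = n(E° − E)/0.0592 = 2×(0.44 − 0.462)/0.0592 = -0.743.
With Q = [Fe²⁺]·P(H₂) / [H⁺]^2, solving for [H⁺] gives log[H⁺] = -0.526, so pH = 0.53.

pH = 0.53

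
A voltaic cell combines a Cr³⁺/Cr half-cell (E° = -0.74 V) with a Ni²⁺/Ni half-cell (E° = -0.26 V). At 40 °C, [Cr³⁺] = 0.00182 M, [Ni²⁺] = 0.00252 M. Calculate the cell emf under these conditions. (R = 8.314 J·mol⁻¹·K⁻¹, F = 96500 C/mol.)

0.456 V

The Ni²⁺/Ni couple has the higher reduction potential and acts as the cathode, so E°_cell = -0.26 − (-0.74) = 0.48 V.
Balancing electrons gives n = 6; the reaction quotient is Q = [Cr³⁺]^2/[Ni²⁺]^3 = 207.
E = E° − (RT/nF) ln Q = 0.48 − (8.314×313)/(6×96500) × (5.333) = 0.480 − 0.024 = 0.456 V.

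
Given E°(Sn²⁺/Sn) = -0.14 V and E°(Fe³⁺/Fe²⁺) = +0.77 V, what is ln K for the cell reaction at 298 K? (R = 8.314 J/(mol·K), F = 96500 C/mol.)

E°_cell = +0.77 − (-0.14) = 0.91 V, with n = 2 electrons transferred.
At equilibrium E = 0, so the Nernst equation gives ln K = nFE°/RT = (2)(96500)(0.91)/((8.314)(298)) = 70.89.

ln K = 70.9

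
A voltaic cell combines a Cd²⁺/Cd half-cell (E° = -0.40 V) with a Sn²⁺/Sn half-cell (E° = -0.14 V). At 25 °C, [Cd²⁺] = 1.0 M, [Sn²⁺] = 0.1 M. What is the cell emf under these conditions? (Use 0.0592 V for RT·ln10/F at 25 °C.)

0.230 V

The Sn²⁺/Sn couple has the higher reduction potential and acts as the cathode, so E°_cell = -0.14 − (-0.40) = 0.26 V.
Balancing electrons gives n = 2; the reaction quotient is Q = [Cd²⁺]/[Sn²⁺] = 10.0.
At 25 °C, E = E° − (0.0592/n) log Q = 0.26 − (0.0592/2)(1.000) = 0.260 − 0.030 = 0.230 V.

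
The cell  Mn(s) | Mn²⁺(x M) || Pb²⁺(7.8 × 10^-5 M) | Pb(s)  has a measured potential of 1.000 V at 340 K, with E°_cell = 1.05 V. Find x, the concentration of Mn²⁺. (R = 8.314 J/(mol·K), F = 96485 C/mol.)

From the Nernst equation, ln Q = nF(E° − E)/RT = 2×96485×(1.05 − 1.000)/(8.314×340) = 3.413, so Q = 30.4.
With Q = [Mn²⁺]/[Pb²⁺] and the known concentrations, [Mn²⁺] in the numerator gives [Mn²⁺] = 0.0024 M.

0.0024 M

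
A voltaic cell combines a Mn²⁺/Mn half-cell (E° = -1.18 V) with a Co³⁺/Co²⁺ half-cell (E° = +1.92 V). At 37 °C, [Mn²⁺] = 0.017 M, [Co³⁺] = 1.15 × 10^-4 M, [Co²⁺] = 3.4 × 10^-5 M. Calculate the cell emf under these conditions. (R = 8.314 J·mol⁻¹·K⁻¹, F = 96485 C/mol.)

The Co³⁺/Co²⁺ couple has the higher reduction potential and acts as the cathode, so E°_cell = +1.92 − (-1.18) = 3.10 V.
Balancing electrons gives n = 2; the reaction quotient is Q = [Mn²⁺]·[Co²⁺]^2/[Co³⁺]^2 = 0.00149.
E = E° − (RT/nF) ln Q = 3.10 − (8.314×310)/(2×96485) × (-6.512) = 3.100 + 0.087 = 3.187 V.

3.19 V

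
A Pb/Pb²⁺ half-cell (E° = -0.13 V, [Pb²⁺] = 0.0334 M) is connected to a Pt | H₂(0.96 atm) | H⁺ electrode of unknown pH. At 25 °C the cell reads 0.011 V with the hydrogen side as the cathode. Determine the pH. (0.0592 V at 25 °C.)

pH = 2.76

E°_cell = 0.13 V and n = 2.
log Q = n(E° − E)/0.0592 = 2×(0.13 − 0.011)/0.0592 = 4.020.
With Q = [Pb²⁺]·P(H₂) / [H⁺]^2, solving for [H⁺] gives log[H⁺] = -2.757, so pH = 2.76.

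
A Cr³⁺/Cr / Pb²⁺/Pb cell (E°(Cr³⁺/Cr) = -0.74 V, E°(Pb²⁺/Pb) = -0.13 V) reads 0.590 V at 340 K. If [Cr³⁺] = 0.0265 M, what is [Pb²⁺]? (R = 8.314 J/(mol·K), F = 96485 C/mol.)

0.023 M

From the Nernst equation, ln Q = nF(E° − E)/RT = 6×96485×(0.61 − 0.590)/(8.314×340) = 4.096, so Q = 60.1.
With Q = [Cr³⁺]^2/[Pb²⁺]^3 and the known concentrations, [Pb²⁺]^3 in the denominator gives [Pb²⁺] = 0.023 M.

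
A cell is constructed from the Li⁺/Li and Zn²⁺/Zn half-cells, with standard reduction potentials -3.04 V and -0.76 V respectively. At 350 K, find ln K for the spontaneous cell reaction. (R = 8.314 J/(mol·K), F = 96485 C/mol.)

ln K = 151.2

E°_cell = -0.76 − (-3.04) = 2.28 V, with n = 2 electrons transferred.
At equilibrium E = 0, so the Nernst equation gives ln K = nFE°/RT = (2)(96485)(2.28)/((8.314)(350)) = 151.20.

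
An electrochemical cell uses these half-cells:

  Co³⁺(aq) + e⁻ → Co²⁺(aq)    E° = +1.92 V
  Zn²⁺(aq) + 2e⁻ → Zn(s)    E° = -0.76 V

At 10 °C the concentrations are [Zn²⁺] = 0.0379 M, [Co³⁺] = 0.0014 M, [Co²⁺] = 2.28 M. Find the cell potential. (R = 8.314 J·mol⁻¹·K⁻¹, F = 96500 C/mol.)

The Co³⁺/Co²⁺ couple has the higher reduction potential and acts as the cathode, so E°_cell = +1.92 − (-0.76) = 2.68 V.
Balancing electrons gives n = 2; the reaction quotient is Q = [Zn²⁺]·[Co²⁺]^2/[Co³⁺]^2 = 1.01 × 10^5.
E = E° − (RT/nF) ln Q = 2.68 − (8.314×283)/(2×96500) × (11.518) = 2.680 − 0.140 = 2.540 V.

2.54 V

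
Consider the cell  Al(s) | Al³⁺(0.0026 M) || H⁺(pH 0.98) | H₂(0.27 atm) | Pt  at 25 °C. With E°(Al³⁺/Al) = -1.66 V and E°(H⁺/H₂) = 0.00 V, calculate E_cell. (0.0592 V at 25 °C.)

The hydrogen couple is the cathode, so E°_cell = 1.66 V; n = 6.
[H⁺] = 10^(−0.98) = 0.10 M, and Q = [Al³⁺]^2·P(H₂)^3 / [H⁺]^6 = 0.101.
E = E° − (0.0592/6) log Q = 1.66 − (0.0592/6)(-0.996) = 1.670 V.

1.67 V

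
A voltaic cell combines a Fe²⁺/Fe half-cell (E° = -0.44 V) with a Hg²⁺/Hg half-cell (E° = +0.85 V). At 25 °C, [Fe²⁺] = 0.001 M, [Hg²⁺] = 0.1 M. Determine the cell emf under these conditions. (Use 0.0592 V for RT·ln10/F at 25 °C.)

1.35 V

The Hg²⁺/Hg couple has the higher reduction potential and acts as the cathode, so E°_cell = +0.85 − (-0.44) = 1.29 V.
Balancing electrons gives n = 2; the reaction quotient is Q = [Fe²⁺]/[Hg²⁺] = 0.0100.
At 25 °C, E = E° − (0.0592/n) log Q = 1.29 − (0.0592/2)(-2.000) = 1.290 + 0.059 = 1.349 V.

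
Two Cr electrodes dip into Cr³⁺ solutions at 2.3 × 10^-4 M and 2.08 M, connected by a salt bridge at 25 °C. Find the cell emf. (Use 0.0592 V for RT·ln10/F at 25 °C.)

Both half-cells are Cr³⁺/Cr, so E°_cell = 0. The concentrated side is the cathode; the cell reaction moves Cr³⁺ from high to low concentration with n = 3.
Q = [Cr³⁺]_dilute/[Cr³⁺]_conc = 2.3 × 10^-4/2.08 = 1.11 × 10^-4.
E = 0 − (0.0592/3) log Q = −(0.0592/3)(-3.956) = 0.0781 V.

0.078 V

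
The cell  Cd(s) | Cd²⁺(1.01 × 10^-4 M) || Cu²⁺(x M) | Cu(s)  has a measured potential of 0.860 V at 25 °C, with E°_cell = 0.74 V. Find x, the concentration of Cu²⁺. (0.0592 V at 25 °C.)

From the Nernst equation, log Q = n(E° − E)/0.0592 = 2(0.74 − 0.860)/0.0592 = -4.054, so Q = 8.83 × 10^-5.
With Q = [Cd²⁺]/[Cu²⁺] and the known concentrations, [Cu²⁺] in the denominator gives [Cu²⁺] = 1.1 M.

1.1 M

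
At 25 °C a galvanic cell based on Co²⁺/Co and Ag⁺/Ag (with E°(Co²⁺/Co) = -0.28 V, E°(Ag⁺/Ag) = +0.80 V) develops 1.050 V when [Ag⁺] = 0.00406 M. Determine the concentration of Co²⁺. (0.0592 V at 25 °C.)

1.7 × 10^-4 M

From the Nernst equation, log Q = n(E° − E)/0.0592 = 2(1.08 − 1.050)/0.0592 = 1.014, so Q = 10.3.
With Q = [Co²⁺]/[Ag⁺]^2 and the known concentrations, [Co²⁺] in the numerator gives [Co²⁺] = 1.7 × 10^-4 M.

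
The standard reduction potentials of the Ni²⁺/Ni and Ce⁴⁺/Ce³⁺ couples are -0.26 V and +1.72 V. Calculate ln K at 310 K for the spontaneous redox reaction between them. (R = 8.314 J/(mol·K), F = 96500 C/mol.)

E°_cell = +1.72 − (-0.26) = 1.98 V, with n = 2 electrons transferred.
At equilibrium E = 0, so the Nernst equation gives ln K = nFE°/RT = (2)(96500)(1.98)/((8.314)(310)) = 148.27.

ln K = 148.3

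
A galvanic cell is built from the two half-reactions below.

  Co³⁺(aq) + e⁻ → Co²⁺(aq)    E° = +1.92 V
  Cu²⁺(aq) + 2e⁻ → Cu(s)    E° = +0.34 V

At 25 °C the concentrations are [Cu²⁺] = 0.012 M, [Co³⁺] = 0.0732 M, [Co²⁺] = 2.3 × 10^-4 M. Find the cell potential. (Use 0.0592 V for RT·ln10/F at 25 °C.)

1.79 V

The Co³⁺/Co²⁺ couple has the higher reduction potential and acts as the cathode, so E°_cell = +1.92 − (+0.34) = 1.58 V.
Balancing electrons gives n = 2; the reaction quotient is Q = [Cu²⁺]·[Co²⁺]^2/[Co³⁺]^2 = 1.18 × 10^-7.
At 25 °C, E = E° − (0.0592/n) log Q = 1.58 − (0.0592/2)(-6.926) = 1.580 + 0.205 = 1.785 V.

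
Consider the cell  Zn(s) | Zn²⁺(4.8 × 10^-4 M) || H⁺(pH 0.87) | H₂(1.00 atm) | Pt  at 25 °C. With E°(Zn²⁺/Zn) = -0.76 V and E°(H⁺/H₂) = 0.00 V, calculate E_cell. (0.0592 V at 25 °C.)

0.81 V

The hydrogen couple is the cathode, so E°_cell = 0.76 V; n = 2.
[H⁺] = 10^(−0.87) = 0.13 M, and Q = [Zn²⁺]·P(H₂) / [H⁺]^2 = 0.0264.
E = E° − (0.0592/2) log Q = 0.76 − (0.0592/2)(-1.579) = 0.807 V.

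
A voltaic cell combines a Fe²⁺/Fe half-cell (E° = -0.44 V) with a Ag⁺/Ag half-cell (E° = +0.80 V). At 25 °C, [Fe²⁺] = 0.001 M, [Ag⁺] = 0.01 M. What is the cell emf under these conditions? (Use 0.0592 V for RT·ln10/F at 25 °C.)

1.21 V

The Ag⁺/Ag couple has the higher reduction potential and acts as the cathode, so E°_cell = +0.80 − (-0.44) = 1.24 V.
Balancing electrons gives n = 2; the reaction quotient is Q = [Fe²⁺]/[Ag⁺]^2 = 10.0.
At 25 °C, E = E° − (0.0592/n) log Q = 1.24 − (0.0592/2)(1.000) = 1.240 − 0.030 = 1.210 V.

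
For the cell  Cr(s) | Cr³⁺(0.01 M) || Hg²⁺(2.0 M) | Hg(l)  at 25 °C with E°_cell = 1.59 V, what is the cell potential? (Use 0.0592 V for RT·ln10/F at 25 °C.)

Balancing electrons gives n = 6; the reaction quotient is Q = [Cr³⁺]^2/[Hg²⁺]^3 = 1.25 × 10^-5.
At 25 °C, E = E° − (0.0592/n) log Q = 1.59 − (0.0592/6)(-4.903) = 1.590 + 0.048 = 1.638 V.

1.64 V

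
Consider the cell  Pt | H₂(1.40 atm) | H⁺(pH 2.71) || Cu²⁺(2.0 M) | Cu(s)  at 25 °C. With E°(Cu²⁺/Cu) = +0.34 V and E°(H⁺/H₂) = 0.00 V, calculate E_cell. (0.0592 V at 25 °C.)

0.51 V

The Cu²⁺/Cu couple is the cathode, so E°_cell = 0.34 V; n = 2.
[H⁺] = 10^(−2.71) = 0.0019 M, and Q = [H⁺]^2 / ([Cu²⁺]·P(H₂)) = 1.36 × 10^-6.
E = E° − (0.0592/2) log Q = 0.34 − (0.0592/2)(-5.867) = 0.514 V.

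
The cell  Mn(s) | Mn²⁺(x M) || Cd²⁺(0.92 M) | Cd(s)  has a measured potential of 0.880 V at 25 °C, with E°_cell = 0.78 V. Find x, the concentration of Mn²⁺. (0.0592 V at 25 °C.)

From the Nernst equation, log Q = n(E° − E)/0.0592 = 2(0.78 − 0.880)/0.0592 = -3.378, so Q = 4.18 × 10^-4.
With Q = [Mn²⁺]/[Cd²⁺] and the known concentrations, [Mn²⁺] in the numerator gives [Mn²⁺] = 3.8 × 10^-4 M.

3.8 × 10^-4 M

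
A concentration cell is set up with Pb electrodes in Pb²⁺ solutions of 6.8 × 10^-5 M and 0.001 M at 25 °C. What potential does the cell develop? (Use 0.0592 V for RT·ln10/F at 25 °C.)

Both half-cells are Pb²⁺/Pb, so E°_cell = 0. The concentrated side is the cathode; the cell reaction moves Pb²⁺ from high to low concentration with n = 2.
Q = [Pb²⁺]_dilute/[Pb²⁺]_conc = 6.8 × 10^-5/0.001 = 0.0680.
E = 0 − (0.0592/2) log Q = −(0.0592/2)(-1.167) = 0.0345 V.

0.035 V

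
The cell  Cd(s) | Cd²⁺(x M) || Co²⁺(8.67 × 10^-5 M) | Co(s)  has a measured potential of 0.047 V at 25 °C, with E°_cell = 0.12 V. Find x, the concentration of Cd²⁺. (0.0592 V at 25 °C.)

From the Nernst equation, log Q = n(E° − E)/0.0592 = 2(0.12 − 0.047)/0.0592 = 2.466, so Q = 293.
With Q = [Cd²⁺]/[Co²⁺] and the known concentrations, [Cd²⁺] in the numerator gives [Cd²⁺] = 0.025 M.

0.025 M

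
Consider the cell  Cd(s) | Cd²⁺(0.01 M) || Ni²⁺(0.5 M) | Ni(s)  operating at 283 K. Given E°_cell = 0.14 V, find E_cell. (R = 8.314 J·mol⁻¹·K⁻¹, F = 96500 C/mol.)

Balancing electrons gives n = 2; the reaction quotient is Q = [Cd²⁺]/[Ni²⁺] = 0.0200.
E = E° − (RT/nF) ln Q = 0.14 − (8.314×283)/(2×96500) × (-3.912) = 0.140 + 0.048 = 0.188 V.

0.188 V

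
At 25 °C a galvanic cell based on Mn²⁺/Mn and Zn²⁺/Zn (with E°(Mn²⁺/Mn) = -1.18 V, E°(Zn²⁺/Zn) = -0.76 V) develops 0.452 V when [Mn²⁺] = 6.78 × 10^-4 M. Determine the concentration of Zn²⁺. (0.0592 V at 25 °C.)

0.0082 M

From the Nernst equation, log Q = n(E° − E)/0.0592 = 2(0.42 − 0.452)/0.0592 = -1.081, so Q = 0.0830.
With Q = [Mn²⁺]/[Zn²⁺] and the known concentrations, [Zn²⁺] in the denominator gives [Zn²⁺] = 0.0082 M.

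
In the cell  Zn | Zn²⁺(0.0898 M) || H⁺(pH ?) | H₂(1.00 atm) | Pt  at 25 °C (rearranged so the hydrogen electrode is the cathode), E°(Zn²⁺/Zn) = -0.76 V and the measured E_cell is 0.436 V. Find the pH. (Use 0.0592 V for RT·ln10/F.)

pH = 6.00

E°_cell = 0.76 V and n = 2.
log Q = n(E° − E)/0.0592 = 2×(0.76 − 0.436)/0.0592 = 10.946.
With Q = [Zn²⁺]·P(H₂) / [H⁺]^2, solving for [H⁺] gives log[H⁺] = -5.996, so pH = 6.00.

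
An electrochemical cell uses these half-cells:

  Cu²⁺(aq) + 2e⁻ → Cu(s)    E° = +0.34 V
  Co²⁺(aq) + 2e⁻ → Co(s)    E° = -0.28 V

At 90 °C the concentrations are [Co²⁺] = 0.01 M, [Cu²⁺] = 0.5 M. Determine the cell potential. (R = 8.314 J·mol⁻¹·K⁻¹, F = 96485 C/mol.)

The Cu²⁺/Cu couple has the higher reduction potential and acts as the cathode, so E°_cell = +0.34 − (-0.28) = 0.62 V.
Balancing electrons gives n = 2; the reaction quotient is Q = [Co²⁺]/[Cu²⁺] = 0.0200.
E = E° − (RT/nF) ln Q = 0.62 − (8.314×363)/(2×96485) × (-3.912) = 0.620 + 0.061 = 0.681 V.

0.681 V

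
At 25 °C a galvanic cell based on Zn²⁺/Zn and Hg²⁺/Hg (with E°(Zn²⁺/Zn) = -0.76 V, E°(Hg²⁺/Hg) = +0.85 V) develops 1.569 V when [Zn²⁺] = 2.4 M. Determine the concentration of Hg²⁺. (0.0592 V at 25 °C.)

From the Nernst equation, log Q = n(E° − E)/0.0592 = 2(1.61 − 1.569)/0.0592 = 1.385, so Q = 24.3.
With Q = [Zn²⁺]/[Hg²⁺] and the known concentrations, [Hg²⁺] in the denominator gives [Hg²⁺] = 0.099 M.

0.099 M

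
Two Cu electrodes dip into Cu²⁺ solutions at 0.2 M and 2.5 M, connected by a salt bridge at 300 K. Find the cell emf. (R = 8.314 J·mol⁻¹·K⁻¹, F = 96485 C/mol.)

0.033 V

Both half-cells are Cu²⁺/Cu, so E°_cell = 0. The concentrated side is the cathode; the cell reaction moves Cu²⁺ from high to low concentration with n = 2.
Q = [Cu²⁺]_dilute/[Cu²⁺]_conc = 0.2/2.5 = 0.0800.
E = 0 − (RT/nF) ln Q = −((8.314×300)/(2×96485))(-2.526) = 0.0326 V.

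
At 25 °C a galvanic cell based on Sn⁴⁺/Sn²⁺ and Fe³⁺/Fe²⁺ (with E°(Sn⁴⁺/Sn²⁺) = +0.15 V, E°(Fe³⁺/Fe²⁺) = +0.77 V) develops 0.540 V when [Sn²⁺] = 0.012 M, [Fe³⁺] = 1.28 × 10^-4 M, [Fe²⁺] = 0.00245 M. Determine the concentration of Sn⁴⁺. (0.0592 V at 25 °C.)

From the Nernst equation, log Q = n(E° − E)/0.0592 = 2(0.62 − 0.540)/0.0592 = 2.703, so Q = 504.
With Q = [Sn⁴⁺]·[Fe²⁺]^2/([Sn²⁺]·[Fe³⁺]^2) and the known concentrations, [Sn⁴⁺] in the numerator gives [Sn⁴⁺] = 0.017 M.

0.017 M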